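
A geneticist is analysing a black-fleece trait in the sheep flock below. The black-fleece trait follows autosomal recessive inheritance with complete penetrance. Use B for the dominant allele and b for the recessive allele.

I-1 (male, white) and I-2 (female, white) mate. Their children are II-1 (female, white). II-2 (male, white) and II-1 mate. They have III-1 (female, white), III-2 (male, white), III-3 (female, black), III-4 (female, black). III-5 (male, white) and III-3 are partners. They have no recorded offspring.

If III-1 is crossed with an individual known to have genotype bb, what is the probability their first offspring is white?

II-2 is white so carries B and passed b to III-3 (bb), so II-2 is Bb.
II-1 is white so carries B and passed b to III-3 (bb), so II-1 is Bb.
III-1 is a white offspring of II-2 (Bb) × II-1 (Bb), whose cross gives 1/4 BB : 1/2 Bb : 1/4 bb; conditioning on being white, III-1 is BB with probability 1/3, Bb with probability 2/3.
Summing over parental genotype combinations, P(offspring is white) = 1/3·1 + 2/3·1/2 = 2/3.

2/3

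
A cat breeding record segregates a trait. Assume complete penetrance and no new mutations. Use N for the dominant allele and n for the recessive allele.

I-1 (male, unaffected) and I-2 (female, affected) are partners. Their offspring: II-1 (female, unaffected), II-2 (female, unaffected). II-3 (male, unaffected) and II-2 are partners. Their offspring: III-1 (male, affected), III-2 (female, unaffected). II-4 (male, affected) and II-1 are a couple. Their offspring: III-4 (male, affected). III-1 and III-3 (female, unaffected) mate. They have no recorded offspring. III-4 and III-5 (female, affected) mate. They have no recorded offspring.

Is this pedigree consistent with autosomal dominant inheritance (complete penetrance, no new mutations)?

Under autosomal dominant, III-1 (affected, male) cannot arise from II-3 (unaffected) × II-2 (unaffected).

No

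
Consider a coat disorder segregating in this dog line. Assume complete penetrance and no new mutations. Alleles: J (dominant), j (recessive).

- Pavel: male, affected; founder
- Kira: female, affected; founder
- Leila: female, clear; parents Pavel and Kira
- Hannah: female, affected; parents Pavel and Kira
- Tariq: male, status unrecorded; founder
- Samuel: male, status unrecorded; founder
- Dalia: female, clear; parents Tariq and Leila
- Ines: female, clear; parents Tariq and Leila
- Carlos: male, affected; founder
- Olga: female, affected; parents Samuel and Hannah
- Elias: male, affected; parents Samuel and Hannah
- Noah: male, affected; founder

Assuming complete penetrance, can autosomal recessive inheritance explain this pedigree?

No

Under autosomal recessive, Leila (clear, female) cannot arise from Pavel (affected) × Kira (affected).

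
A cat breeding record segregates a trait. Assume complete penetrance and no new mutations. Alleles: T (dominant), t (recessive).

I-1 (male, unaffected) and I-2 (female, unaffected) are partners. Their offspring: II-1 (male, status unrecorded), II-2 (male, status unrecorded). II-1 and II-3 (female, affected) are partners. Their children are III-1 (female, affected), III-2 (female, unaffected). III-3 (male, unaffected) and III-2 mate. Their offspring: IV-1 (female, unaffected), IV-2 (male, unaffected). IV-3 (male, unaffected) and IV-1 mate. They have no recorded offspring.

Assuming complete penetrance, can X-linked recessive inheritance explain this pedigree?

No assignment of genotypes under X-linked recessive satisfies every parent–offspring relationship, so the pedigree is inconsistent.

No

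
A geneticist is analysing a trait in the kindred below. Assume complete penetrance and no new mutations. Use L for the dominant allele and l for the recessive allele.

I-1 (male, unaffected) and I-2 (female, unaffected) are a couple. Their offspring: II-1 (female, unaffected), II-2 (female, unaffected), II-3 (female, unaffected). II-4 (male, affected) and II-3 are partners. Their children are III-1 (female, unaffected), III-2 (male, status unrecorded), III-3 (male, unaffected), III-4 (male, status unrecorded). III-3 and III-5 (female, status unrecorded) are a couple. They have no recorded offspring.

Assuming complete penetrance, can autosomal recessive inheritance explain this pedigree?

A consistent assignment under autosomal recessive exists: I-1 LL, I-2 LL, II-1 LL, II-2 LL, II-3 LL, II-4 ll, III-1 Ll, III-2 Ll, III-3 Ll, III-4 Ll, III-5 LL.
In this assignment every recorded phenotype matches its genotype and every non-founder's genotype is obtainable from its parents' genotypes, so the pedigree is consistent.

Yes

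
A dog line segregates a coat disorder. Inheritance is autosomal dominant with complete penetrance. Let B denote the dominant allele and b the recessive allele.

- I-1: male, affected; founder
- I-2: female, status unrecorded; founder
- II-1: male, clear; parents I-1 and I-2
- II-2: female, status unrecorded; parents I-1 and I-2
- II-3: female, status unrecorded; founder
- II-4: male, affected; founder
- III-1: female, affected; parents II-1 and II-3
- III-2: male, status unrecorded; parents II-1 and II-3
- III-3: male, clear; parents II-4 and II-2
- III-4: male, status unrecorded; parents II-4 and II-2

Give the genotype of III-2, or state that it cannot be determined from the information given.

cannot be determined

III-2's phenotype is unrecorded, and no parent or child forces a single allele at both positions; consistent genotype assignments exist with III-2 as Bb or bb.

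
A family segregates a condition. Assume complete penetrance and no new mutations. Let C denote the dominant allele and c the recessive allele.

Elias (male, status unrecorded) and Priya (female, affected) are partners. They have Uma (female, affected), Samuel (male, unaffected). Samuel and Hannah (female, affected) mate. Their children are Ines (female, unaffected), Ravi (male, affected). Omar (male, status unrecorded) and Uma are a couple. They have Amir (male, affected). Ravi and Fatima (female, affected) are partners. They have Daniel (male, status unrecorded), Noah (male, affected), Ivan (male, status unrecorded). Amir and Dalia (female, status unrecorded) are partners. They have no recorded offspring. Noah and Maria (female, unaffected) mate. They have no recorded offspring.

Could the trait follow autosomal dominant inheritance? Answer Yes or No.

A consistent assignment under autosomal dominant exists: Elias Cc, Priya Cc, Uma CC, Samuel cc, Hannah Cc, Omar CC, Ines cc, Ravi Cc, Fatima CC, Amir CC, Dalia CC, Daniel CC, Noah CC, Ivan CC, Maria cc.
In this assignment every recorded phenotype matches its genotype and every non-founder's genotype is obtainable from its parents' genotypes, so the pedigree is consistent.

Yes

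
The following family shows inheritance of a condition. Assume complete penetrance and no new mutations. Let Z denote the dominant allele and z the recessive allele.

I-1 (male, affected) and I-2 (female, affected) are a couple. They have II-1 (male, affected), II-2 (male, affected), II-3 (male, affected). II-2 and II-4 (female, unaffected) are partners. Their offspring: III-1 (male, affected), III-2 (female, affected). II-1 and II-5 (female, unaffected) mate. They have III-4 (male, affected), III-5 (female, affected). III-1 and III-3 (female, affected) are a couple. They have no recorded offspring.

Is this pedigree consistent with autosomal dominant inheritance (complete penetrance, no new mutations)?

A consistent assignment under autosomal dominant exists: I-1 ZZ, I-2 ZZ, II-1 ZZ, II-2 ZZ, II-3 ZZ, II-4 zz, II-5 zz, III-1 Zz, III-2 Zz, III-3 ZZ, III-4 Zz, III-5 Zz.
In this assignment every recorded phenotype matches its genotype and every non-founder's genotype is obtainable from its parents' genotypes, so the pedigree is consistent.

Yes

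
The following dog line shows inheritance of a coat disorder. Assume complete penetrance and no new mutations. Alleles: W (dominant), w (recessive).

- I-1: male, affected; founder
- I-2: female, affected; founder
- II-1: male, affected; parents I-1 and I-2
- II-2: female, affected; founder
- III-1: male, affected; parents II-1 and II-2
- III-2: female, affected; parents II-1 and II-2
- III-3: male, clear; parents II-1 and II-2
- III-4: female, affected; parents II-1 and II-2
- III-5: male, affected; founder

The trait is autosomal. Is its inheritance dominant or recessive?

dominant

II-1 and II-2 are both affected yet have a clear child III-3. Under a recessive model two affected parents are homozygous and every child would be affected, so the trait cannot be recessive.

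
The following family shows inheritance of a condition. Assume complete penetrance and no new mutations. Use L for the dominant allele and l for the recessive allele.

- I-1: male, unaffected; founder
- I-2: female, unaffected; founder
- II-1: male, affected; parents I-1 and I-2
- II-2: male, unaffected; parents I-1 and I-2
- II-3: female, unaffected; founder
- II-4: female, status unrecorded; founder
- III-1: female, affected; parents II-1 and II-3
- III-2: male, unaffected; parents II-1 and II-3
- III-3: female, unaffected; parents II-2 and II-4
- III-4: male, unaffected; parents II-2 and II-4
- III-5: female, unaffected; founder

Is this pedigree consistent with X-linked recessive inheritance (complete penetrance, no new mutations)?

A consistent assignment under X-linked recessive exists: I-1 X^L Y, I-2 X^L X^l, II-1 X^l Y, II-2 X^L Y, II-3 X^L X^l, II-4 X^L X^L, III-1 X^l X^l, III-2 X^L Y, III-3 X^L X^L, III-4 X^L Y, III-5 X^L X^L.
In this assignment every recorded phenotype matches its genotype and every non-founder's genotype is obtainable from its parents' genotypes, so the pedigree is consistent.

Yes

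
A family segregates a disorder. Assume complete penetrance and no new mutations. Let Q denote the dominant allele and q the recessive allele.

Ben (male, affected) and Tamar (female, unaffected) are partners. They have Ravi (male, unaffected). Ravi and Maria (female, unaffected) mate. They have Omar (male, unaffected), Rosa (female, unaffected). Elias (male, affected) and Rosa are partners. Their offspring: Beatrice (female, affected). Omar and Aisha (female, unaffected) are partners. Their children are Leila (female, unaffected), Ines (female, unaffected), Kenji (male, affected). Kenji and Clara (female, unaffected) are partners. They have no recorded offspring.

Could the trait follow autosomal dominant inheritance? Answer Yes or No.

No

Under autosomal dominant, Kenji (affected, male) cannot arise from Omar (unaffected) × Aisha (unaffected).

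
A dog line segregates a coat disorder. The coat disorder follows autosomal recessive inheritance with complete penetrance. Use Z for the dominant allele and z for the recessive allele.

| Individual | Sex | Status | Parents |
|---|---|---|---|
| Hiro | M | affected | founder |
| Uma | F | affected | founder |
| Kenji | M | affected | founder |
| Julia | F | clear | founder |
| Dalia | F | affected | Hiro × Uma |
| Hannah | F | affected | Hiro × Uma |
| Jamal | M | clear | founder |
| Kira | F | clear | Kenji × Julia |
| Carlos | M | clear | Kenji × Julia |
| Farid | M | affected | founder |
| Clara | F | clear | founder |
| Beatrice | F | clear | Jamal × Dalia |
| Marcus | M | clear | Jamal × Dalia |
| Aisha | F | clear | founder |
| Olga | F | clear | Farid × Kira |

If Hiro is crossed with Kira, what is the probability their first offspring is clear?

Hiro is affected, so Hiro is zz.
Kira is clear so carries Z and received z from Kenji (zz), so Kira is Zz.
The cross gives 1/2 Zz : 1/2 zz, so P(offspring is clear) = 1/2.

1/2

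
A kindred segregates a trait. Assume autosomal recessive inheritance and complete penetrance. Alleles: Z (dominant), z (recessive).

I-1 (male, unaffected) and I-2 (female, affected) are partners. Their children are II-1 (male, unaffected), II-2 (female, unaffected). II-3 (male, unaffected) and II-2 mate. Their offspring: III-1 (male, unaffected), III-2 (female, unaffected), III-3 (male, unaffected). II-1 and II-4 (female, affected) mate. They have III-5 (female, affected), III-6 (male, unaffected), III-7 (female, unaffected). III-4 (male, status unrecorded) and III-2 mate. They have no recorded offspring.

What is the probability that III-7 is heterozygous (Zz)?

III-7 is unaffected so carries Z and received z from II-4 (zz), so III-7 is Zz, giving P(Zz) = 1.

1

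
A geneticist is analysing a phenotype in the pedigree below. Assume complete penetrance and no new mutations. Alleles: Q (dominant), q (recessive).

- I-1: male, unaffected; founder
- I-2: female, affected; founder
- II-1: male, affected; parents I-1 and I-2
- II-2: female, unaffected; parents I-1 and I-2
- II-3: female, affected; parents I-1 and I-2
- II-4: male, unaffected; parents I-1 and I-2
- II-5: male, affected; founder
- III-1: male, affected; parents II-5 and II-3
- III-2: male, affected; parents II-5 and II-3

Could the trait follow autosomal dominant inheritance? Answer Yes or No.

Yes

A consistent assignment under autosomal dominant exists: I-1 qq, I-2 Qq, II-1 Qq, II-2 qq, II-3 Qq, II-4 qq, II-5 QQ, III-1 QQ, III-2 QQ.
In this assignment every recorded phenotype matches its genotype and every non-founder's genotype is obtainable from its parents' genotypes, so the pedigree is consistent.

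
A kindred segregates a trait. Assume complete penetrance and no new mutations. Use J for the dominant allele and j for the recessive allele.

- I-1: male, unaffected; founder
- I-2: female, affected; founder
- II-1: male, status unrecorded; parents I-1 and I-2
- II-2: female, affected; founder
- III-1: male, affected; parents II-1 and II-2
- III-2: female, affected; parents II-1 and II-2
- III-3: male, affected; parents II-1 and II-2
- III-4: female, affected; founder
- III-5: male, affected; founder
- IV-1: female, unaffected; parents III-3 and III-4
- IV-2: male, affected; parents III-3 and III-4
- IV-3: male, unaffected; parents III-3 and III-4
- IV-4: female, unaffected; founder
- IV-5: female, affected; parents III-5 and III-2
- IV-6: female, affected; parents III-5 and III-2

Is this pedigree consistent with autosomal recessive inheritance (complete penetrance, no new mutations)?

No

Under autosomal recessive, IV-1 (unaffected, female) cannot arise from III-3 (affected) × III-4 (affected).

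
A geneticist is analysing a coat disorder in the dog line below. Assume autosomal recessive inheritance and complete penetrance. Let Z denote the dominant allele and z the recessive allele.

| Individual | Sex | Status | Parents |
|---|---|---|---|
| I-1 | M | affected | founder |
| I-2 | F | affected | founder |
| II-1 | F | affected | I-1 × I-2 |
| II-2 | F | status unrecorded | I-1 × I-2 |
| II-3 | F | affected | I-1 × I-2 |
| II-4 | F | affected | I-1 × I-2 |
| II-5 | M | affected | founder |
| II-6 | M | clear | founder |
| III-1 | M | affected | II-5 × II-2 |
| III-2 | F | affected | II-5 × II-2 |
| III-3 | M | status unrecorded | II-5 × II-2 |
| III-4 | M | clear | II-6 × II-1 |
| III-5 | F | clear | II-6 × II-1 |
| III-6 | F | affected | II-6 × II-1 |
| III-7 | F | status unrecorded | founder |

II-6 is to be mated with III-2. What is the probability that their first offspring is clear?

II-6 is clear so carries Z and passed z to III-6 (zz), so II-6 is Zz.
III-2 is affected, so III-2 is zz.
The cross gives 1/2 Zz : 1/2 zz, so P(offspring is clear) = 1/2.

1/2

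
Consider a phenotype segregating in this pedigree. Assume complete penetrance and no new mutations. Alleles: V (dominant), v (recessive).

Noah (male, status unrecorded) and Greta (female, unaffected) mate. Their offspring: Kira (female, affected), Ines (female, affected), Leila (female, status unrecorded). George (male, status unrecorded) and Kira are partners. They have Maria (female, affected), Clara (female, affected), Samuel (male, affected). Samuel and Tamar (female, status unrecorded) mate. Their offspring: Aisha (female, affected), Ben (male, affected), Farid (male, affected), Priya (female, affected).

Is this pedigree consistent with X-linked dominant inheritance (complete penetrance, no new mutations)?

A consistent assignment under X-linked dominant exists: Noah X^V Y, Greta X^v X^v, Kira X^V X^v, Ines X^V X^v, Leila X^V X^v, George X^V Y, Maria X^V X^V, Clara X^V X^V, Samuel X^V Y, Tamar X^V X^V, Aisha X^V X^V, Ben X^V Y, Farid X^V Y, Priya X^V X^V.
In this assignment every recorded phenotype matches its genotype and every non-founder's genotype is obtainable from its parents' genotypes, so the pedigree is consistent.

Yes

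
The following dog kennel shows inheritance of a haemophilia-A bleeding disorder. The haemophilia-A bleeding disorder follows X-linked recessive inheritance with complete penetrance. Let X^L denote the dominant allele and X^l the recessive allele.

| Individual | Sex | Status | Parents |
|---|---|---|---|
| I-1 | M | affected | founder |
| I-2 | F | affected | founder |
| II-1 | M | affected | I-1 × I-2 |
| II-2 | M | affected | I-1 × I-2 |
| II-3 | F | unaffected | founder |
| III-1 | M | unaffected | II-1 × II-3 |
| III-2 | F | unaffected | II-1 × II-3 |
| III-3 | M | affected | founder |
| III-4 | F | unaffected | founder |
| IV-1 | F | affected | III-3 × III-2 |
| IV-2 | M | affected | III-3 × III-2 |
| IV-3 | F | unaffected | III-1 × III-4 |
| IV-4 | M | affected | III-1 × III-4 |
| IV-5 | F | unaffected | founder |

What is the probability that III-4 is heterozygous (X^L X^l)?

1

III-4 is unaffected so carries L and passed l to IV-4 (X^l Y), so III-4 is X^L X^l, giving P(X^L X^l) = 1.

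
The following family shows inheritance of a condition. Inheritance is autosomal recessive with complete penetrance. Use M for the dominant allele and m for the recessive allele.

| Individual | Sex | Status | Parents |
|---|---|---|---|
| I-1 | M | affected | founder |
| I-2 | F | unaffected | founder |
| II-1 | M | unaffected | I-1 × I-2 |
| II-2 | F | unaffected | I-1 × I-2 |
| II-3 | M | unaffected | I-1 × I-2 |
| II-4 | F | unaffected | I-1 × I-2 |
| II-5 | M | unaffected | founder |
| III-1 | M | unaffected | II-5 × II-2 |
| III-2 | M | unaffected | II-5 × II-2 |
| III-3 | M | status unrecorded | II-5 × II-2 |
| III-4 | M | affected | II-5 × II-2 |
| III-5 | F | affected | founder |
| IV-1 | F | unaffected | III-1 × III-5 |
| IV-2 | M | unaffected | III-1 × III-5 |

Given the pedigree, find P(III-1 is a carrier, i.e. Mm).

II-5 is unaffected so carries M and passed m to III-4 (mm), so II-5 is Mm.
II-2 is unaffected so carries M and received m from I-1 (mm), so II-2 is Mm.
Their cross gives offspring ratios 1/4 MM : 1/2 Mm : 1/4 mm. Conditioning on III-1 being unaffected, P(Mm) = 1/2 / 3/4 = 2/3 before taking III-1's own offspring into account.
III-5 is affected, so III-5 is mm.
Now use III-1's offspring. Probability of each recorded status — unaffected daughter IV-1: 1/2 if III-1 is Mm, 1 if MM; unaffected son IV-2: 1/2 if III-1 is Mm, 1 if MM.
Bayes: P(Mm) = 2/3·1/4 / (2/3·1/4 + 1/3·1) = 1/3.

1/3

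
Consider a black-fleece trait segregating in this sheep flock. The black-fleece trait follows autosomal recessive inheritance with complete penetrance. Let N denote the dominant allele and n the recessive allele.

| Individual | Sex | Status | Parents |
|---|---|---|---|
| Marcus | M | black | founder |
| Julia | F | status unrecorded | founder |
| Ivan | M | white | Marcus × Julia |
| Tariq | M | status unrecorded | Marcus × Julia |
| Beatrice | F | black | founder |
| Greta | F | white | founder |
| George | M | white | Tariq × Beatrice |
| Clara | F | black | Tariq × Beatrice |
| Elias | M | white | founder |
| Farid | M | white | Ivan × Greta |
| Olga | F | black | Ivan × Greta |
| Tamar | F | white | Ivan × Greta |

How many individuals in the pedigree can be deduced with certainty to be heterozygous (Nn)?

Obligate heterozygotes: Ivan is white so carries N and received n from Marcus (nn), so Ivan is Nn; Tariq passed N to George (Nn, whose n came from Beatrice) and received n from Marcus (nn), so Tariq is Nn; Greta is white so carries N and passed n to Olga (nn), so Greta is Nn; George is white so carries N and received n from Beatrice (nn), so George is Nn.
Every other individual is either homozygous by phenotype or has at least one consistent homozygous assignment, so the count is 4.

4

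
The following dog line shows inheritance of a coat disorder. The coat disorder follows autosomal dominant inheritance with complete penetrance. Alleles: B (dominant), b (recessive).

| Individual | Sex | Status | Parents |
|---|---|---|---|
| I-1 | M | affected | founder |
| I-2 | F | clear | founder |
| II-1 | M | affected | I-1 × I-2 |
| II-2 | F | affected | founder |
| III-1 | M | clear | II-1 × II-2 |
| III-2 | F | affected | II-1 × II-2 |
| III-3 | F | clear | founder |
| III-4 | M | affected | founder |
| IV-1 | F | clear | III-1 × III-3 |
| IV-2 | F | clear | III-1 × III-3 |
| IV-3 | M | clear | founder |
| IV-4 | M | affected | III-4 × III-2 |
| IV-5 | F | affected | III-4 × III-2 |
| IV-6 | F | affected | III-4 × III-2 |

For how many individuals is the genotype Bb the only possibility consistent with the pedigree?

Obligate heterozygotes: II-1 is affected so carries B and received b from I-2 (bb), so II-1 is Bb; II-2 is affected so carries B and passed b to III-1 (bb), so II-2 is Bb.
Every other individual is either homozygous by phenotype or has at least one consistent homozygous assignment, so the count is 2.

2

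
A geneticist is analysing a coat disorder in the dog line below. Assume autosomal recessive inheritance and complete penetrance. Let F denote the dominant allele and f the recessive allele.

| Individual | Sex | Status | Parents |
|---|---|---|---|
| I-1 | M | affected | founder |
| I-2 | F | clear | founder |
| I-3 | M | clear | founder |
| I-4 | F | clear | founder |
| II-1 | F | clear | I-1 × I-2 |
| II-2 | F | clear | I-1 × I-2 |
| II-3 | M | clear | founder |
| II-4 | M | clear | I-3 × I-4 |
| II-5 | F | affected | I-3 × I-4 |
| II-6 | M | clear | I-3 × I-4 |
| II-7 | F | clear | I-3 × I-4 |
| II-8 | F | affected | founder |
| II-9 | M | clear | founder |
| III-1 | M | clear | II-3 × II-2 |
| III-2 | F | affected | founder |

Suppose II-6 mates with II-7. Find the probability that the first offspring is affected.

I-3 is clear so carries F and passed f to II-5 (ff), so I-3 is Ff.
I-4 is clear so carries F and passed f to II-5 (ff), so I-4 is Ff.
II-6 is a clear offspring of I-3 (Ff) × I-4 (Ff), whose cross gives 1/4 FF : 1/2 Ff : 1/4 ff; conditioning on being clear, II-6 is FF with probability 1/3, Ff with probability 2/3.
II-7 is a clear offspring of I-3 (Ff) × I-4 (Ff), whose cross gives 1/4 FF : 1/2 Ff : 1/4 ff; conditioning on being clear, II-7 is FF with probability 1/3, Ff with probability 2/3.
Summing over parental genotype combinations, P(offspring is affected) = 4/9·1/4 = 1/9.

1/9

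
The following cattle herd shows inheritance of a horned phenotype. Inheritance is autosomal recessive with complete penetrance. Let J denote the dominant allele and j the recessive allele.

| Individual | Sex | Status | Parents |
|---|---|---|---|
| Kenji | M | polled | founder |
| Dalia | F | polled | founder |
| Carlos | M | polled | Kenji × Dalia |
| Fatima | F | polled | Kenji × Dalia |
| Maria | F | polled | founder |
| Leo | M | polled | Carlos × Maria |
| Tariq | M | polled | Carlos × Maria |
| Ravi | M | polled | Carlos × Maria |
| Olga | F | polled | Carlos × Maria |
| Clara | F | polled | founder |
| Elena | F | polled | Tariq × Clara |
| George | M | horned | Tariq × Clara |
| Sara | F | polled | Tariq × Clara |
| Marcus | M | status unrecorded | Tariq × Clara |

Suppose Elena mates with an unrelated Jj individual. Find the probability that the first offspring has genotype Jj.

Tariq is polled so carries J and passed j to George (jj), so Tariq is Jj.
Clara is polled so carries J and passed j to George (jj), so Clara is Jj.
Elena is a polled offspring of Tariq (Jj) × Clara (Jj), whose cross gives 1/4 JJ : 1/2 Jj : 1/4 jj; conditioning on being polled, Elena is JJ with probability 1/3, Jj with probability 2/3.
Summing over parental genotype combinations, P(offspring has genotype Jj) = 1/3·1/2 + 2/3·1/2 = 1/2.

1/2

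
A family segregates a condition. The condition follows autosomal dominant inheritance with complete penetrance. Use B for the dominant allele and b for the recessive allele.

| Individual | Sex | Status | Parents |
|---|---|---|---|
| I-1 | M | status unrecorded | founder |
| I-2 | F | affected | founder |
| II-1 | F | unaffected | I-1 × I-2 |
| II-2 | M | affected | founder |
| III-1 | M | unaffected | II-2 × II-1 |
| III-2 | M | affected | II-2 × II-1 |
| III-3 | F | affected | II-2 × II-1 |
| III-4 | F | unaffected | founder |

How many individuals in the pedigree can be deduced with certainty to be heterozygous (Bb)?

Obligate heterozygotes: I-2 is affected so carries B and passed b to II-1 (bb), so I-2 is Bb; II-2 is affected so carries B and passed b to III-1 (bb), so II-2 is Bb; III-2 is affected so carries B and received b from II-1 (bb), so III-2 is Bb; III-3 is affected so carries B and received b from II-1 (bb), so III-3 is Bb.
Every other individual is either homozygous by phenotype or has at least one consistent homozygous assignment, so the count is 4.

4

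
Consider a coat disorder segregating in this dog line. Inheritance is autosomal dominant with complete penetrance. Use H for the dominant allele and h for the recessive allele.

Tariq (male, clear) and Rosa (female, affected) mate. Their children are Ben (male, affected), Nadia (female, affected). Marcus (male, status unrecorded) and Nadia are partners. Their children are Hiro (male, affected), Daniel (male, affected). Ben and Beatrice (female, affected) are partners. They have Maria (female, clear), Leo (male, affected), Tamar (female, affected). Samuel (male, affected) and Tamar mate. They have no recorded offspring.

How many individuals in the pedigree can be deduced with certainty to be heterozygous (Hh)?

Obligate heterozygotes: Ben is affected so carries H and received h from Tariq (hh), so Ben is Hh; Nadia is affected so carries H and received h from Tariq (hh), so Nadia is Hh; Beatrice is affected so carries H and passed h to Maria (hh), so Beatrice is Hh.
Every other individual is either homozygous by phenotype or has at least one consistent homozygous assignment, so the count is 3.

3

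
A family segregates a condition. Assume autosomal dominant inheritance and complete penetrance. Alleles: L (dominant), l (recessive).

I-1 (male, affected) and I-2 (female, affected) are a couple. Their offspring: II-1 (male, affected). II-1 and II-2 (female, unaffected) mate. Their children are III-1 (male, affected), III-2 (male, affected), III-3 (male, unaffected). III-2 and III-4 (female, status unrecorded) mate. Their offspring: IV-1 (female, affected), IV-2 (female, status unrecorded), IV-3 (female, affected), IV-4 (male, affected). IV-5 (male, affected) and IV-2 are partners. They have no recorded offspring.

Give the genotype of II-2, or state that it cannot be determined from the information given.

ll

II-2 is unaffected, so II-2 is ll.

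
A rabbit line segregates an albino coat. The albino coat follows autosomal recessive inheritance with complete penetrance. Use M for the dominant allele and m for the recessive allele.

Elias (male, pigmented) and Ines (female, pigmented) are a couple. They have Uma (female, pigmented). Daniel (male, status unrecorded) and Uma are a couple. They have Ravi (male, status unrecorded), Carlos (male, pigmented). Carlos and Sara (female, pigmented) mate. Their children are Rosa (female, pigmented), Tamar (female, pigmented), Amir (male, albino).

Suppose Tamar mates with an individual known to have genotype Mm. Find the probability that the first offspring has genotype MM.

Carlos is pigmented so carries M and passed m to Amir (mm), so Carlos is Mm.
Sara is pigmented so carries M and passed m to Amir (mm), so Sara is Mm.
Tamar is a pigmented offspring of Carlos (Mm) × Sara (Mm), whose cross gives 1/4 MM : 1/2 Mm : 1/4 mm; conditioning on being pigmented, Tamar is MM with probability 1/3, Mm with probability 2/3.
Summing over parental genotype combinations, P(offspring has genotype MM) = 1/3·1/2 + 2/3·1/4 = 1/3.

1/3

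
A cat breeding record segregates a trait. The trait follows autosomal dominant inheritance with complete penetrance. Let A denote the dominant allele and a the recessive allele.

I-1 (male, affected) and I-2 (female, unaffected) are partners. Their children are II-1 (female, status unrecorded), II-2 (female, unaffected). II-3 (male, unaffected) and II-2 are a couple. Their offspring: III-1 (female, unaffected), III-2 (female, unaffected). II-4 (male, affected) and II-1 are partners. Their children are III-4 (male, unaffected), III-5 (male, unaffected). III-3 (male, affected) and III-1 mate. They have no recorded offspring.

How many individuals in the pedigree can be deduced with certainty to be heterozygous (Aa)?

Obligate heterozygotes: I-1 is affected so carries A and passed a to II-2 (aa), so I-1 is Aa; II-4 is affected so carries A and passed a to III-4 (aa), so II-4 is Aa.
Every other individual is either homozygous by phenotype or has at least one consistent homozygous assignment, so the count is 2.

2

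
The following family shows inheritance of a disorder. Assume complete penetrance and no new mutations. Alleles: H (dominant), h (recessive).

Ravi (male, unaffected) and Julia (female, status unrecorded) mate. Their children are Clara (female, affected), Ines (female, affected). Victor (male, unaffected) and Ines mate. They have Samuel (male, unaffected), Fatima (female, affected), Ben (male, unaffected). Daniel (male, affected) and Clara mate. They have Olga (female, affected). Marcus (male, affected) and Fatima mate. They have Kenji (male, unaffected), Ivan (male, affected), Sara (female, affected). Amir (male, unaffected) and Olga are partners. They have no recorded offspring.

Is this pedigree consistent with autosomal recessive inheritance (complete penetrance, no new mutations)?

Under autosomal recessive, Kenji (unaffected, male) cannot arise from Marcus (affected) × Fatima (affected).

No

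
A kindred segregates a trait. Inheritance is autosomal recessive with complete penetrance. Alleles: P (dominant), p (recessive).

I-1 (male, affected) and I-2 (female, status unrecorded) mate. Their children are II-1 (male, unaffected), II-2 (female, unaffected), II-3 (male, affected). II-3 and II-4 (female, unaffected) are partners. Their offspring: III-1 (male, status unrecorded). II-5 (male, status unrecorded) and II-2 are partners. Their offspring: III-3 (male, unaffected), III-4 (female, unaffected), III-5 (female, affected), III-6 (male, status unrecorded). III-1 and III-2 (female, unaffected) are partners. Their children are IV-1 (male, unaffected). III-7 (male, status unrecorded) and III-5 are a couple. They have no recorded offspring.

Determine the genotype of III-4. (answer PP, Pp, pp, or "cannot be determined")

cannot be determined

III-4's phenotype allows PP or Pp, and no parent or child forces a single allele at both positions; consistent genotype assignments exist with III-4 as PP or Pp.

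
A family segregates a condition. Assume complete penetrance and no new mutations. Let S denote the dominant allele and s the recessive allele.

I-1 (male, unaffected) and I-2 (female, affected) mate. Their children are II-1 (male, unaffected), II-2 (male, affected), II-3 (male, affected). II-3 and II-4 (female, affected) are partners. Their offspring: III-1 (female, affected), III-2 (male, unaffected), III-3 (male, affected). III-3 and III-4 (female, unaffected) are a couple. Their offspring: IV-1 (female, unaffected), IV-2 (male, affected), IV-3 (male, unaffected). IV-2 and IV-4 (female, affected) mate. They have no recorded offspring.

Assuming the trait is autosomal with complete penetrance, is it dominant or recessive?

II-3 and II-4 are both affected yet have an unaffected child III-2. Under a recessive model two affected parents are homozygous and every child would be affected, so the trait cannot be recessive.

dominant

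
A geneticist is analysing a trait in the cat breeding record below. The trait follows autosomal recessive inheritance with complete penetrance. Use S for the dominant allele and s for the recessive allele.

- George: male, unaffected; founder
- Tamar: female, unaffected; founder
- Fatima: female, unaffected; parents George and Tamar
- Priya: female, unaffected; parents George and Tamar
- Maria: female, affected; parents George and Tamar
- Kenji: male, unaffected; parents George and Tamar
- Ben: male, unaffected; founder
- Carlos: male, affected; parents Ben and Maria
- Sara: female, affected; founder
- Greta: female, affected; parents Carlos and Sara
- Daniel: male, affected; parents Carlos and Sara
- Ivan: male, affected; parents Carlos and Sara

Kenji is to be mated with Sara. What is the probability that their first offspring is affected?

George is unaffected so carries S and passed s to Maria (ss), so George is Ss.
Tamar is unaffected so carries S and passed s to Maria (ss), so Tamar is Ss.
Kenji is an unaffected offspring of George (Ss) × Tamar (Ss), whose cross gives 1/4 SS : 1/2 Ss : 1/4 ss; conditioning on being unaffected, Kenji is SS with probability 1/3, Ss with probability 2/3.
Sara is affected, so Sara is ss.
Summing over parental genotype combinations, P(offspring is affected) = 2/3·1/2 = 1/3.

1/3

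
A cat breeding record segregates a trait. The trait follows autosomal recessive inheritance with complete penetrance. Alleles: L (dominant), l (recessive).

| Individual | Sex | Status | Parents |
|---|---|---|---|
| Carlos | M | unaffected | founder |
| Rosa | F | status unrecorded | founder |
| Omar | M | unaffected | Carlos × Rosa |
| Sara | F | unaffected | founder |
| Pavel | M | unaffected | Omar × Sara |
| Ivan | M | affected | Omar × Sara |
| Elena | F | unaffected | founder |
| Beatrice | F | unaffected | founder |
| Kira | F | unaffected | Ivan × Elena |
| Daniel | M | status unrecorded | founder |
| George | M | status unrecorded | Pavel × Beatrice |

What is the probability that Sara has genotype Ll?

1

Sara is unaffected so carries L and passed l to Ivan (ll), so Sara is Ll, giving P(Ll) = 1.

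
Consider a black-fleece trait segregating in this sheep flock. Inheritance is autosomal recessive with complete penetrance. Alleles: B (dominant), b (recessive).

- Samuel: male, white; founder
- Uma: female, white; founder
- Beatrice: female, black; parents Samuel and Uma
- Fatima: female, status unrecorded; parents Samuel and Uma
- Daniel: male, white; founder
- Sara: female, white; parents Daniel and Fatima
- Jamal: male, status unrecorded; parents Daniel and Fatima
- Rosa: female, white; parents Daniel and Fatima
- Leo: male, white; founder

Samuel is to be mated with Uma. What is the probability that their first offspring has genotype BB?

1/4

Samuel is white so carries B and passed b to Beatrice (bb), so Samuel is Bb.
Uma is white so carries B and passed b to Beatrice (bb), so Uma is Bb.
The cross gives 1/4 BB : 1/2 Bb : 1/4 bb, so P(offspring has genotype BB) = 1/4.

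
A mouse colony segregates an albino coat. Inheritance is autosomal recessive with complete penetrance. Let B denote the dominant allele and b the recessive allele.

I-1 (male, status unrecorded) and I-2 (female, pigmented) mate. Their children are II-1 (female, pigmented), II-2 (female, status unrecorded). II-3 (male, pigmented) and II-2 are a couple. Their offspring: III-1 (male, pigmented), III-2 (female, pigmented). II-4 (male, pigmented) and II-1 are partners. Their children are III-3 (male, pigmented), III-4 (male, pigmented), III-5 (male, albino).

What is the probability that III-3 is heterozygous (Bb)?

II-4 is pigmented so carries B and passed b to III-5 (bb), so II-4 is Bb.
II-1 is pigmented so carries B and passed b to III-5 (bb), so II-1 is Bb.
Their cross gives offspring ratios 1/4 BB : 1/2 Bb : 1/4 bb. Conditioning on III-3 being pigmented, P(Bb) = 1/2 / 3/4 = 2/3.

2/3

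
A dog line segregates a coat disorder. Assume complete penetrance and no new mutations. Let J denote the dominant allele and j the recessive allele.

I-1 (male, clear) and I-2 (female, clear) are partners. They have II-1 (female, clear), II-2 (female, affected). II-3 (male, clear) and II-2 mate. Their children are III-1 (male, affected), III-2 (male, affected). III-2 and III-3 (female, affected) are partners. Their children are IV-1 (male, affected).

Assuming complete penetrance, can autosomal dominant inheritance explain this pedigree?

No

Under autosomal dominant, II-2 (affected, female) cannot arise from I-1 (clear) × I-2 (clear).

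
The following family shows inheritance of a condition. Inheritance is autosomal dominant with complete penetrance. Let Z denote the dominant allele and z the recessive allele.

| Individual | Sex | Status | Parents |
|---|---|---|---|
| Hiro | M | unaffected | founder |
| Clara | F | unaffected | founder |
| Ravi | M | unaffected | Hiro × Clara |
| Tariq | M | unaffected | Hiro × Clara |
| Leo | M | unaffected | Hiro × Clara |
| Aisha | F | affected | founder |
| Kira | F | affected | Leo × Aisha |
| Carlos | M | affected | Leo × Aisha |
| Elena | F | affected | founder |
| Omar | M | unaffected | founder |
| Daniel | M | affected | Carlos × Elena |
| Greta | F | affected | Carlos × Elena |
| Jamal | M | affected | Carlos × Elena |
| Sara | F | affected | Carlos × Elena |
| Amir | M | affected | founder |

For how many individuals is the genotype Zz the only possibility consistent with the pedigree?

Obligate heterozygotes: Kira is affected so carries Z and received z from Leo (zz), so Kira is Zz; Carlos is affected so carries Z and received z from Leo (zz), so Carlos is Zz.
Every other individual is either homozygous by phenotype or has at least one consistent homozygous assignment, so the count is 2.

2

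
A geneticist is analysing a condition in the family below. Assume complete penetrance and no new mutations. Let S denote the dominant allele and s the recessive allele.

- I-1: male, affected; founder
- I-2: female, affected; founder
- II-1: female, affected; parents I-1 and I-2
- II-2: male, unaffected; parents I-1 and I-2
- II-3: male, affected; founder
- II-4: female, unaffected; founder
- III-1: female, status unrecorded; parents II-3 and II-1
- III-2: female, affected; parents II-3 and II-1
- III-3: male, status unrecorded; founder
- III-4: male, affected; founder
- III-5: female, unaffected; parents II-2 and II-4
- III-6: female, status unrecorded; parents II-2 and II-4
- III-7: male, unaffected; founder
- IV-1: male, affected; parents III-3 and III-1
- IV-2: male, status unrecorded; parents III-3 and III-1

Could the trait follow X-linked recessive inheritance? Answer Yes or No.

No

Under X-linked recessive, II-2 (unaffected, male) cannot arise from I-1 (affected) × I-2 (affected).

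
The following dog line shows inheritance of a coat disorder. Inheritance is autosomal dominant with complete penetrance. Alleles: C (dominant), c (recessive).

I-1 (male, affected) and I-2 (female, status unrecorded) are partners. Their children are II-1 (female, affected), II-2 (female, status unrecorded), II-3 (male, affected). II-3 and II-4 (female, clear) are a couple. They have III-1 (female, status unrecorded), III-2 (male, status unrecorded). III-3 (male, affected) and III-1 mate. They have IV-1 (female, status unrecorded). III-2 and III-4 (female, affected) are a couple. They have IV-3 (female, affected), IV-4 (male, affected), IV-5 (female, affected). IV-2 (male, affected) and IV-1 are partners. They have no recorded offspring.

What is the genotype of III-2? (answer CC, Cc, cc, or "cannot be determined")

cannot be determined

III-2's phenotype is unrecorded, and no parent or child forces a single allele at both positions; consistent genotype assignments exist with III-2 as Cc or cc.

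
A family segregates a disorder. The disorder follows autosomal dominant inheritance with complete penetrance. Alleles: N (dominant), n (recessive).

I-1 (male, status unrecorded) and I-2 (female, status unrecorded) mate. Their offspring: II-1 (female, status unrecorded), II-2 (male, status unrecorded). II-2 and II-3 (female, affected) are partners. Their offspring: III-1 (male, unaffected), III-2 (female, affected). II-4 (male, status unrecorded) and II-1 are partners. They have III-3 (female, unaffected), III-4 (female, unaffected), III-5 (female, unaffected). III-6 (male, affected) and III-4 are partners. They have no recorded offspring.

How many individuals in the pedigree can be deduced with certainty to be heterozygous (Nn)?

Obligate heterozygotes: II-3 is affected so carries N and passed n to III-1 (nn), so II-3 is Nn.
Every other individual is either homozygous by phenotype or has at least one consistent homozygous assignment, so the count is 1.

1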